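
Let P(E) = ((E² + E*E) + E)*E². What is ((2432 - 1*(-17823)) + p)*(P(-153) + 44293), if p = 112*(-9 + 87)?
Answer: 31670501234498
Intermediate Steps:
P(E) = E²*(E + 2*E²) (P(E) = ((E² + E²) + E)*E² = (2*E² + E)*E² = (E + 2*E²)*E² = E²*(E + 2*E²))
p = 8736 (p = 112*78 = 8736)
((2432 - 1*(-17823)) + p)*(P(-153) + 44293) = ((2432 - 1*(-17823)) + 8736)*((-153)³*(1 + 2*(-153)) + 44293) = ((2432 + 17823) + 8736)*(-3581577*(1 - 306) + 44293) = (20255 + 8736)*(-3581577*(-305) + 44293) = 28991*(1092380985 + 44293) = 28991*1092425278 = 31670501234498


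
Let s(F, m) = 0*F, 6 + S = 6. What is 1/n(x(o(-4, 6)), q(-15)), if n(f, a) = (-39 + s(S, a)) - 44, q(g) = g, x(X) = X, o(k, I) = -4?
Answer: -1/83 ≈ -0.012048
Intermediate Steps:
S = 0 (S = -6 + 6 = 0)
s(F, m) = 0
n(f, a) = -83 (n(f, a) = (-39 + 0) - 44 = -39 - 44 = -83)
1/n(x(o(-4, 6)), q(-15)) = 1/(-83) = -1/83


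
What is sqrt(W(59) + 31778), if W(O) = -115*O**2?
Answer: I*sqrt(368537) ≈ 607.07*I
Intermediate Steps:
sqrt(W(59) + 31778) = sqrt(-115*59**2 + 31778) = sqrt(-115*3481 + 31778) = sqrt(-400315 + 31778) = sqrt(-368537) = I*sqrt(368537)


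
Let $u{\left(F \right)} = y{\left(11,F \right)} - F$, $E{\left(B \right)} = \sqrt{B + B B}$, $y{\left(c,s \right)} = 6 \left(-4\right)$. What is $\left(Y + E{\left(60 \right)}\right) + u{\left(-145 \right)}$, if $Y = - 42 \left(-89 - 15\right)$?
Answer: $4489 + 2 \sqrt{915} \approx 4549.5$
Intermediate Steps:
$y{\left(c,s \right)} = -24$
$E{\left(B \right)} = \sqrt{B + B^{2}}$
$Y = 4368$ ($Y = \left(-42\right) \left(-104\right) = 4368$)
$u{\left(F \right)} = -24 - F$
$\left(Y + E{\left(60 \right)}\right) + u{\left(-145 \right)} = \left(4368 + \sqrt{60 \left(1 + 60\right)}\right) - -121 = \left(4368 + \sqrt{60 \cdot 61}\right) + \left(-24 + 145\right) = \left(4368 + \sqrt{3660}\right) + 121 = \left(4368 + 2 \sqrt{915}\right) + 121 = 4489 + 2 \sqrt{915}$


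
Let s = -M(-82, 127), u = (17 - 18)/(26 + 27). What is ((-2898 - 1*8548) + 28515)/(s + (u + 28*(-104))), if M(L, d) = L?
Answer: -904657/149991 ≈ -6.0314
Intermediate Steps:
u = -1/53 ≈ -0.018868
s = 82 (s = -1*(-82) = 82)
((-2898 - 1*8548) + 28515)/(s + (u + 28*(-104))) = ((-2898 - 1*8548) + 28515)/(82 + (-1/53 + 28*(-104))) = ((-2898 - 8548) + 28515)/(82 + (-1/53 - 2912)) = (-11446 + 28515)/(82 - 154337/53) = 17069/(-149991/53) = 17069*(-53/149991) = -904657/149991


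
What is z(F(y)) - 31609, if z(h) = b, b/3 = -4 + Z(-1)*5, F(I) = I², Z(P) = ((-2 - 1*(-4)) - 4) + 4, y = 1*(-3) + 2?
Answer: -31591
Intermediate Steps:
y = -1 (y = -3 + 2 = -1)
Z(P) = 2 (Z(P) = ((-2 + 4) - 4) + 4 = (2 - 4) + 4 = -2 + 4 = 2)
b = 18 (b = 3*(-4 + 2*5) = 3*(-4 + 10) = 3*6 = 18)
z(h) = 18
z(F(y)) - 31609 = 18 - 31609 = -31591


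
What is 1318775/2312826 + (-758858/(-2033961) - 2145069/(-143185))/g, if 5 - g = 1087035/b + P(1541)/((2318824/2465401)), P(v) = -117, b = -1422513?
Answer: 22112324867504438766433129904027/32132312352214301408302066018290 ≈ 0.68816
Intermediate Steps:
g = 143113343692607/1099519094904 (g = 5 - (1087035/(-1422513) - 117/(2318824/2465401)) = 5 - (1087035*(-1/1422513) - 117/(2318824*(1/2465401))) = 5 - (-362345/474171 - 117/2318824/2465401) = 5 - (-362345/474171 - 117*2465401/2318824) = 5 - (-362345/474171 - 288451917/2318824) = 5 - 1*(-137615748218087/1099519094904) = 5 + 137615748218087/1099519094904 = 143113343692607/1099519094904 ≈ 130.16)
1318775/2312826 + (-758858/(-2033961) - 2145069/(-143185))/g = 1318775/2312826 + (-758858/(-2033961) - 2145069/(-143185))/(143113343692607/1099519094904) = 1318775*(1/2312826) + (-758858*(-1/2033961) - 2145069*(-1/143185))*(1099519094904/143113343692607) = 1318775/2312826 + (758858/2033961 + 2145069/143185)*(1099519094904/143113343692607) = 1318775/2312826 + (4471643771039/291232705785)*(1099519094904/143113343692607) = 1318775/2312826 + 1638885903955303562561752/13893095439178866636877165 = 22112324867504438766433129904027/32132312352214301408302066018290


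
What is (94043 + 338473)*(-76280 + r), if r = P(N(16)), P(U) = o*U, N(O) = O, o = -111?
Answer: -33760468896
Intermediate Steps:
P(U) = -111*U
r = -1776 (r = -111*16 = -1776)
(94043 + 338473)*(-76280 + r) = (94043 + 338473)*(-76280 - 1776) = 432516*(-78056) = -33760468896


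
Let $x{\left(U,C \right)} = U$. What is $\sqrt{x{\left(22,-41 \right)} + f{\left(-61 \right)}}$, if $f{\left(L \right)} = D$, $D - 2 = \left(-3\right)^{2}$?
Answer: $\sqrt{33} \approx 5.7446$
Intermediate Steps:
$D = 11$ ($D = 2 + \left(-3\right)^{2} = 2 + 9 = 11$)
$f{\left(L \right)} = 11$
$\sqrt{x{\left(22,-41 \right)} + f{\left(-61 \right)}} = \sqrt{22 + 11} = \sqrt{33}$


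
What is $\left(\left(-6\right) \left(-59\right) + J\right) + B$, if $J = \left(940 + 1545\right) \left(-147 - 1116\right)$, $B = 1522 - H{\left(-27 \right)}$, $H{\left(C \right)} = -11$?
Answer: $-3136668$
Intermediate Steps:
$B = 1533$ ($B = 1522 - -11 = 1522 + 11 = 1533$)
$J = -3138555$ ($J = 2485 \left(-1263\right) = -3138555$)
$\left(\left(-6\right) \left(-59\right) + J\right) + B = \left(\left(-6\right) \left(-59\right) - 3138555\right) + 1533 = \left(354 - 3138555\right) + 1533 = -3138201 + 1533 = -3136668$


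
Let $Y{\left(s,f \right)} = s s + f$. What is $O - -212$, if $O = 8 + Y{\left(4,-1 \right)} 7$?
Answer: $325$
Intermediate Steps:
$Y{\left(s,f \right)} = f + s^{2}$ ($Y{\left(s,f \right)} = s^{2} + f = f + s^{2}$)
$O = 113$ ($O = 8 + \left(-1 + 4^{2}\right) 7 = 8 + \left(-1 + 16\right) 7 = 8 + 15 \cdot 7 = 8 + 105 = 113$)
$O - -212 = 113 - -212 = 113 + 212 = 325$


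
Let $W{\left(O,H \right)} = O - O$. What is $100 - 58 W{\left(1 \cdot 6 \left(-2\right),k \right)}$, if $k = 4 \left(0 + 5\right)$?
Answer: $100$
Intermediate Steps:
$k = 20$ ($k = 4 \cdot 5 = 20$)
$W{\left(O,H \right)} = 0$
$100 - 58 W{\left(1 \cdot 6 \left(-2\right),k \right)} = 100 - 0 = 100 + 0 = 100$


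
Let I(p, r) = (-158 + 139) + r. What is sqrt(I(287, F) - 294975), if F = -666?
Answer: 2*I*sqrt(73915) ≈ 543.75*I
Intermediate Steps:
I(p, r) = -19 + r
sqrt(I(287, F) - 294975) = sqrt((-19 - 666) - 294975) = sqrt(-685 - 294975) = sqrt(-295660) = 2*I*sqrt(73915)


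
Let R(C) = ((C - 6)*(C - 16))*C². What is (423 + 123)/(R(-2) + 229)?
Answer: 78/115 ≈ 0.67826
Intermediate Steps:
R(C) = C²*(-16 + C)*(-6 + C) (R(C) = ((-6 + C)*(-16 + C))*C² = ((-16 + C)*(-6 + C))*C² = C²*(-16 + C)*(-6 + C))
(423 + 123)/(R(-2) + 229) = (423 + 123)/((-2)²*(96 + (-2)² - 22*(-2)) + 229) = 546/(4*(96 + 4 + 44) + 229) = 546/(4*144 + 229) = 546/(576 + 229) = 546/805 = 546*(1/805) = 78/115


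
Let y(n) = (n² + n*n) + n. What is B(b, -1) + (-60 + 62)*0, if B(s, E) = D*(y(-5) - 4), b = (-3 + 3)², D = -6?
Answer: -246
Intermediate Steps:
y(n) = n + 2*n² (y(n) = (n² + n²) + n = 2*n² + n = n + 2*n²)
b = 0 (b = 0² = 0)
B(s, E) = -246 (B(s, E) = -6*(-5*(1 + 2*(-5)) - 4) = -6*(-5*(1 - 10) - 4) = -6*(-5*(-9) - 4) = -6*(45 - 4) = -6*41 = -246)
B(b, -1) + (-60 + 62)*0 = -246 + (-60 + 62)*0 = -246 + 2*0 = -246 + 0 = -246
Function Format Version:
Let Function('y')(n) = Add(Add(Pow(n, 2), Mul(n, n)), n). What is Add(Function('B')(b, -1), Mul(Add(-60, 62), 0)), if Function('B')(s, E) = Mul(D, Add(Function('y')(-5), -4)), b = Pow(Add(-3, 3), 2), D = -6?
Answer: -246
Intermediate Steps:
Function('y')(n) = Add(n, Mul(2, Pow(n, 2))) (Function('y')(n) = Add(Add(Pow(n, 2), Pow(n, 2)), n) = Add(Mul(2, Pow(n, 2)), n) = Add(n, Mul(2, Pow(n, 2))))
b = 0 (b = Pow(0, 2) = 0)
Function('B')(s, E) = -246 (Function('B')(s, E) = Mul(-6, Add(Mul(-5, Add(1, Mul(2, -5))), -4)) = Mul(-6, Add(Mul(-5, Add(1, -10)), -4)) = Mul(-6, Add(Mul(-5, -9), -4)) = Mul(-6, Add(45, -4)) = Mul(-6, 41) = -246)
Add(Function('B')(b, -1), Mul(Add(-60, 62), 0)) = Add(-246, Mul(Add(-60, 62), 0)) = Add(-246, Mul(2, 0)) = Add(-246, 0) = -246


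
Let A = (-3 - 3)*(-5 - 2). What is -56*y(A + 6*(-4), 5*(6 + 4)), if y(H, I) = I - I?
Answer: 0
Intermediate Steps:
A = 42 (A = -6*(-7) = 42)
y(H, I) = 0 (y(H, I) = I - I = 0)
-56*y(A + 6*(-4), 5*(6 + 4)) = -56*0 = 0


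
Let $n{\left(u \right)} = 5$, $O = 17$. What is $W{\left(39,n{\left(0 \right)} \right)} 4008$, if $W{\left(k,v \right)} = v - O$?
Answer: $-48096$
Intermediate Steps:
$W{\left(k,v \right)} = -17 + v$ ($W{\left(k,v \right)} = v - 17 = -17 + v$)
$W{\left(39,n{\left(0 \right)} \right)} 4008 = \left(-17 + 5\right) 4008 = \left(-12\right) 4008 = -48096$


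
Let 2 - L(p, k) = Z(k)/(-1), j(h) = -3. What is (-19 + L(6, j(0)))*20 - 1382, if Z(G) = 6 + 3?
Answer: -1542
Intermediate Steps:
Z(G) = 9
L(p, k) = 11 (L(p, k) = 2 - 9/(-1) = 2 - 9*(-1) = 2 - 1*(-9) = 2 + 9 = 11)
(-19 + L(6, j(0)))*20 - 1382 = (-19 + 11)*20 - 1382 = -8*20 - 1382 = -160 - 1382 = -1542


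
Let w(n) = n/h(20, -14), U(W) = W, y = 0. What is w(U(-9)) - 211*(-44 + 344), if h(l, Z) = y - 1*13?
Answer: -822891/13 ≈ -63299.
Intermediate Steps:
h(l, Z) = -13 (h(l, Z) = 0 - 1*13 = 0 - 13 = -13)
w(n) = -n/13 (w(n) = n/(-13) = n*(-1/13) = -n/13)
w(U(-9)) - 211*(-44 + 344) = -1/13*(-9) - 211*(-44 + 344) = 9/13 - 211*300 = 9/13 - 1*63300 = 9/13 - 63300 = -822891/13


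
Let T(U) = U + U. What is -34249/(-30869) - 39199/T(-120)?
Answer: 1218253691/7408560 ≈ 164.44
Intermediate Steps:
T(U) = 2*U
-34249/(-30869) - 39199/T(-120) = -34249/(-30869) - 39199/(2*(-120)) = -34249*(-1/30869) - 39199/(-240) = 34249/30869 - 39199*(-1/240) = 34249/30869 + 39199/240 = 1218253691/7408560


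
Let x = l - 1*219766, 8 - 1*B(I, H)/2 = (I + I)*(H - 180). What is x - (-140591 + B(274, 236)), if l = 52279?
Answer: 34464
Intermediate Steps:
B(I, H) = 16 - 4*I*(-180 + H) (B(I, H) = 16 - 2*(I + I)*(H - 180) = 16 - 2*2*I*(-180 + H) = 16 - 4*I*(-180 + H))
x = -167487 (x = 52279 - 1*219766 = 52279 - 219766 = -167487)
x - (-140591 + B(274, 236)) = -167487 - (-140591 + (16 + 720*274 - 4*236*274)) = -167487 - (-140591 + (16 + 197280 - 258656)) = -167487 - (-140591 - 61360) = -167487 - 1*(-201951) = -167487 + 201951 = 34464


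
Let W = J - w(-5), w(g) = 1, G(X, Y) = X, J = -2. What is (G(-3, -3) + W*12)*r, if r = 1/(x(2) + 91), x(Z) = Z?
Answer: -13/31 ≈ -0.41935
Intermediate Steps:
r = 1/93 (r = 1/(2 + 91) = 1/93 ≈ 0.010753)
W = -3 (W = -2 - 1*1 = -2 - 1 = -3)
(G(-3, -3) + W*12)*r = (-3 - 3*12)*(1/93) = (-3 - 36)*(1/93) = -39*1/93 = -13/31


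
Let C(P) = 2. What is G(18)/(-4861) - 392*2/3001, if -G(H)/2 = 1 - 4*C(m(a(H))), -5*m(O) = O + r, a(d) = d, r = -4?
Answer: -3853038/14587861 ≈ -0.26413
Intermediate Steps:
m(O) = ⅘ - O/5 (m(O) = -(O - 4)/5 = -(-4 + O)/5 = ⅘ - O/5)
G(H) = 14 (G(H) = -2*(1 - 4*2) = -2*(1 - 8) = -2*(-7) = 14)
G(18)/(-4861) - 392*2/3001 = 14/(-4861) - 392*2/3001 = 14*(-1/4861) - 784*1/3001 = -14/4861 - 784/3001 = -3853038/14587861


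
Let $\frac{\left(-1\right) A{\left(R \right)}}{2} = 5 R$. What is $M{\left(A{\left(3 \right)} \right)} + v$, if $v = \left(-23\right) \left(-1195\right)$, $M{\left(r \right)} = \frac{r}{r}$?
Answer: $27486$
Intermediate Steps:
$A{\left(R \right)} = - 10 R$ ($A{\left(R \right)} = - 2 \cdot 5 R = - 10 R$)
$M{\left(r \right)} = 1$
$v = 27485$
$M{\left(A{\left(3 \right)} \right)} + v = 1 + 27485 = 27486$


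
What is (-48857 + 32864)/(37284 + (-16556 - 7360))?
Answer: -5331/4456 ≈ -1.1964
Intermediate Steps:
(-48857 + 32864)/(37284 + (-16556 - 7360)) = -15993/(37284 - 23916) = -15993/13368 = -15993*1/13368 = -5331/4456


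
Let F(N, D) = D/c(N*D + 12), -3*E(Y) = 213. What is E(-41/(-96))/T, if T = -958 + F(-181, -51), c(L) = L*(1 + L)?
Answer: 2022134244/27284571929 ≈ 0.074113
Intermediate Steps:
E(Y) = -71 (E(Y) = -⅓*213 = -71)
F(N, D) = D/((12 + D*N)*(13 + D*N)) (F(N, D) = D/(((N*D + 12)*(1 + (N*D + 12)))) = D/(((D*N + 12)*(1 + (D*N + 12)))) = D/(((12 + D*N)*(1 + (12 + D*N)))) = D/(((12 + D*N)*(13 + D*N))) = D*(1/((12 + D*N)*(13 + D*N))) = D/((12 + D*N)*(13 + D*N)))
T = -27284571929/28480764 (T = -958 - 51/((12 - 51*(-181))*(13 - 51*(-181))) = -958 - 51/((12 + 9231)*(13 + 9231)) = -958 - 51/(9243*9244) = -958 - 51*1/9243*1/9244 = -958 - 17/28480764 = -27284571929/28480764 ≈ -958.00)
E(-41/(-96))/T = -71/(-27284571929/28480764) = -71*(-28480764/27284571929) = 2022134244/27284571929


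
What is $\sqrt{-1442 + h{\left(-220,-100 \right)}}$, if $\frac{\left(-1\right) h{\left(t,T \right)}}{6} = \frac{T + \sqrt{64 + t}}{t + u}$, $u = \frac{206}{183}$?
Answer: $\frac{\sqrt{-579457893518 + 21989646 i \sqrt{39}}}{20027} \approx 0.004504 + 38.01 i$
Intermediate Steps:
$u = \frac{206}{183}$ ($u = 206 \cdot \frac{1}{183} = \frac{206}{183} \approx 1.1257$)
$h{\left(t,T \right)} = - \frac{6 \left(T + \sqrt{64 + t}\right)}{\frac{206}{183} + t}$ ($h{\left(t,T \right)} = - 6 \frac{T + \sqrt{64 + t}}{t + \frac{206}{183}} = - 6 \frac{T + \sqrt{64 + t}}{\frac{206}{183} + t} = - \frac{6 \left(T + \sqrt{64 + t}\right)}{\frac{206}{183} + t}$)
$\sqrt{-1442 + h{\left(-220,-100 \right)}} = \sqrt{-1442 + \frac{1098 \left(\left(-1\right) \left(-100\right) - \sqrt{64 - 220}\right)}{206 + 183 \left(-220\right)}} = \sqrt{-1442 + \frac{1098 \left(100 - \sqrt{-156}\right)}{206 - 40260}} = \sqrt{-1442 + \frac{1098 \left(100 - 2 i \sqrt{39}\right)}{-40054}} = \sqrt{-1442 + 1098 \left(- \frac{1}{40054}\right) \left(100 - 2 i \sqrt{39}\right)} = \sqrt{-1442 - \left(\frac{54900}{20027} - \frac{1098 i \sqrt{39}}{20027}\right)} = \sqrt{- \frac{28933834}{20027} + \frac{1098 i \sqrt{39}}{20027}}$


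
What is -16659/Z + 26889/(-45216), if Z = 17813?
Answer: -410742367/268477536 ≈ -1.5299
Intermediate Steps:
-16659/Z + 26889/(-45216) = -16659/17813 + 26889/(-45216) = -16659*1/17813 + 26889*(-1/45216) = -16659/17813 - 8963/15072 = -410742367/268477536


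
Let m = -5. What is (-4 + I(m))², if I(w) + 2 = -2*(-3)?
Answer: 0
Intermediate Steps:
I(w) = 4 (I(w) = -2 - 2*(-3) = -2 + 6 = 4)
(-4 + I(m))² = (-4 + 4)² = 0² = 0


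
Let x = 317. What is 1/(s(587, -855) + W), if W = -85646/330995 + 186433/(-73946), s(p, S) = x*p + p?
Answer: 24475756270/4568723478325869 ≈ 5.3572e-6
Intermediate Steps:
s(p, S) = 318*p (s(p, S) = 317*p + p = 318*p)
W = -68041569951/24475756270 (W = -85646*1/330995 + 186433*(-1/73946) = -85646/330995 - 186433/73946 = -68041569951/24475756270 ≈ -2.7800)
1/(s(587, -855) + W) = 1/(318*587 - 68041569951/24475756270) = 1/(186666 - 68041569951/24475756270) = 1/(4568723478325869/24475756270) = 24475756270/4568723478325869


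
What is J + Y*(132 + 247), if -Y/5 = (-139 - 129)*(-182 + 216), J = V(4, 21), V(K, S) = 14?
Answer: 17267254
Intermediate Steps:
J = 14
Y = 45560 (Y = -5*(-139 - 129)*(-182 + 216) = -(-1340)*34 = -5*(-9112) = 45560)
J + Y*(132 + 247) = 14 + 45560*(132 + 247) = 14 + 45560*379 = 14 + 17267240 = 17267254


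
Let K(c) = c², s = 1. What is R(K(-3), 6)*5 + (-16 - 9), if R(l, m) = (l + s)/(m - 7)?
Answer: -75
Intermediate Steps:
R(l, m) = (1 + l)/(-7 + m) (R(l, m) = (l + 1)/(m - 7) = (1 + l)/(-7 + m))
R(K(-3), 6)*5 + (-16 - 9) = ((1 + (-3)²)/(-7 + 6))*5 + (-16 - 9) = ((1 + 9)/(-1))*5 - 25 = -1*10*5 - 25 = -10*5 - 25 = -50 - 25 = -75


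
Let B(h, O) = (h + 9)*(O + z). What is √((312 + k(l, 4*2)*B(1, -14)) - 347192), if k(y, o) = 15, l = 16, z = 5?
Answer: I*√348230 ≈ 590.11*I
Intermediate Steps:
B(h, O) = (5 + O)*(9 + h) (B(h, O) = (h + 9)*(O + 5) = (9 + h)*(5 + O) = (5 + O)*(9 + h))
√((312 + k(l, 4*2)*B(1, -14)) - 347192) = √((312 + 15*(45 + 5*1 + 9*(-14) - 14*1)) - 347192) = √((312 + 15*(45 + 5 - 126 - 14)) - 347192) = √((312 + 15*(-90)) - 347192) = √((312 - 1350) - 347192) = √(-1038 - 347192) = √(-348230) = I*√348230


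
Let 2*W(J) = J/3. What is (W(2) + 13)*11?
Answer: 440/3 ≈ 146.67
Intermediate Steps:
W(J) = J/6 (W(J) = (J/3)/2 = J/6)
(W(2) + 13)*11 = ((1/6)*2 + 13)*11 = (1/3 + 13)*11 = (40/3)*11 = 440/3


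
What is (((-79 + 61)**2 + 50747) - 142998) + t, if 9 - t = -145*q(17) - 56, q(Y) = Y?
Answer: -89397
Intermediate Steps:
t = 2530 (t = 9 - (-145*17 - 56) = 9 - (-2465 - 56) = 9 - 1*(-2521) = 9 + 2521 = 2530)
(((-79 + 61)**2 + 50747) - 142998) + t = (((-79 + 61)**2 + 50747) - 142998) + 2530 = (((-18)**2 + 50747) - 142998) + 2530 = ((324 + 50747) - 142998) + 2530 = (51071 - 142998) + 2530 = -91927 + 2530 = -89397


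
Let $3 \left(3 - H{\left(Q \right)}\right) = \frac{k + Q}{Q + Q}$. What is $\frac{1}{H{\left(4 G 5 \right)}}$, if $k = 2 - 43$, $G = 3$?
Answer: $\frac{360}{1061} \approx 0.3393$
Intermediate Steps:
$k = -41$
$H{\left(Q \right)} = 3 - \frac{-41 + Q}{6 Q}$ ($H{\left(Q \right)} = 3 - \frac{\left(-41 + Q\right) \frac{1}{Q + Q}}{3} = 3 - \frac{\left(-41 + Q\right) \frac{1}{2 Q}}{3} = 3 - \frac{\frac{1}{2} \frac{1}{Q} \left(-41 + Q\right)}{3} = 3 - \frac{-41 + Q}{6 Q}$)
$\frac{1}{H{\left(4 G 5 \right)}} = \frac{1}{\frac{1}{6} \frac{1}{4 \cdot 3 \cdot 5} \left(41 + 17 \cdot 4 \cdot 3 \cdot 5\right)} = \frac{1}{\frac{1}{6} \frac{1}{12 \cdot 5} \left(41 + 17 \cdot 12 \cdot 5\right)} = \frac{1}{\frac{1}{6} \cdot \frac{1}{60} \left(41 + 17 \cdot 60\right)} = \frac{1}{\frac{1}{6} \cdot \frac{1}{60} \left(41 + 1020\right)} = \frac{1}{\frac{1}{6} \cdot \frac{1}{60} \cdot 1061} = \frac{1}{\frac{1061}{360}} = \frac{360}{1061}$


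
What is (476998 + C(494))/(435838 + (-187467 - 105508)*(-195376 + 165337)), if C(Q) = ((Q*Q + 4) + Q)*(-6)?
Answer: -990206/8801111863 ≈ -0.00011251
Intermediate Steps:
C(Q) = -24 - 6*Q - 6*Q² (C(Q) = ((Q² + 4) + Q)*(-6) = ((4 + Q²) + Q)*(-6) = (4 + Q + Q²)*(-6) = -24 - 6*Q - 6*Q²)
(476998 + C(494))/(435838 + (-187467 - 105508)*(-195376 + 165337)) = (476998 + (-24 - 6*494 - 6*494²))/(435838 + (-187467 - 105508)*(-195376 + 165337)) = (476998 + (-24 - 2964 - 6*244036))/(435838 - 292975*(-30039)) = (476998 + (-24 - 2964 - 1464216))/(435838 + 8800676025) = (476998 - 1467204)/8801111863 = -990206*1/8801111863 = -990206/8801111863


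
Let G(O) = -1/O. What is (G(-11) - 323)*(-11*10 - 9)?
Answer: 422688/11 ≈ 38426.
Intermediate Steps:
(G(-11) - 323)*(-11*10 - 9) = (-1/(-11) - 323)*(-11*10 - 9) = (-1*(-1/11) - 323)*(-110 - 9) = (1/11 - 323)*(-119) = -3552/11*(-119) = 422688/11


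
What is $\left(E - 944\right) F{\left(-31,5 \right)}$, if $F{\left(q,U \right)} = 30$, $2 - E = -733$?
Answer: $-6270$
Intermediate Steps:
$E = 735$ ($E = 2 - -733 = 2 + 733 = 735$)
$\left(E - 944\right) F{\left(-31,5 \right)} = \left(735 - 944\right) 30 = \left(-209\right) 30 = -6270$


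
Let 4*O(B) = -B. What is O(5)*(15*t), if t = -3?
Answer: 225/4 ≈ 56.250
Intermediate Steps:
O(B) = -B/4 (O(B) = (-B)/4 = -B/4)
O(5)*(15*t) = (-¼*5)*(15*(-3)) = -5/4*(-45) = 225/4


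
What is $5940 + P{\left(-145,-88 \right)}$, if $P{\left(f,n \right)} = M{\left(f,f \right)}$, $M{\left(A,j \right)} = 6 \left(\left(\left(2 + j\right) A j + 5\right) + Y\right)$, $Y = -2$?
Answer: $-18033492$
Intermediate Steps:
$M{\left(A,j \right)} = 18 + 6 A j \left(2 + j\right)$ ($M{\left(A,j \right)} = 6 \left(\left(\left(2 + j\right) A j + 5\right) - 2\right) = 6 \left(\left(A \left(2 + j\right) j + 5\right) - 2\right) = 6 \left(\left(A j \left(2 + j\right) + 5\right) - 2\right) = 6 \left(\left(5 + A j \left(2 + j\right)\right) - 2\right) = 6 \left(3 + A j \left(2 + j\right)\right) = 18 + 6 A j \left(2 + j\right)$)
$P{\left(f,n \right)} = 18 + 6 f^{3} + 12 f^{2}$ ($P{\left(f,n \right)} = 18 + 6 f f^{2} + 12 f f = 18 + 6 f^{3} + 12 f^{2}$)
$5940 + P{\left(-145,-88 \right)} = 5940 + \left(18 + 6 \left(-145\right)^{3} + 12 \left(-145\right)^{2}\right) = 5940 + \left(18 + 6 \left(-3048625\right) + 12 \cdot 21025\right) = 5940 + \left(18 - 18291750 + 252300\right) = 5940 - 18039432 = -18033492$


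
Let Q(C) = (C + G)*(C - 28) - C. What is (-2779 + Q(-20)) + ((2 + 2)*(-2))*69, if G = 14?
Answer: -3023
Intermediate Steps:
Q(C) = -C + (-28 + C)*(14 + C) (Q(C) = (C + 14)*(C - 28) - C = (14 + C)*(-28 + C) - C = (-28 + C)*(14 + C) - C = -C + (-28 + C)*(14 + C))
(-2779 + Q(-20)) + ((2 + 2)*(-2))*69 = (-2779 + (-392 + (-20)**2 - 15*(-20))) + ((2 + 2)*(-2))*69 = (-2779 + (-392 + 400 + 300)) + (4*(-2))*69 = (-2779 + 308) - 8*69 = -2471 - 552 = -3023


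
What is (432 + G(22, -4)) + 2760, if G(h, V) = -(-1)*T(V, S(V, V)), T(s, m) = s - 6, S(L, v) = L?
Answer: 3182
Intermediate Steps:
T(s, m) = -6 + s
G(h, V) = -6 + V (G(h, V) = -(-1)*(-6 + V) = -(6 - V) = -6 + V)
(432 + G(22, -4)) + 2760 = (432 + (-6 - 4)) + 2760 = (432 - 10) + 2760 = 422 + 2760 = 3182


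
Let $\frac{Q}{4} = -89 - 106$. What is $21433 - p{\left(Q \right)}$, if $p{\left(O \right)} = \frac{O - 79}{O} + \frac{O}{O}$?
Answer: $\frac{16716101}{780} \approx 21431.0$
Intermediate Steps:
$Q = -780$ ($Q = 4 \left(-89 - 106\right) = 4 \left(-195\right) = -780$)
$p{\left(O \right)} = 1 + \frac{-79 + O}{O}$ ($p{\left(O \right)} = \frac{-79 + O}{O} + 1 = 1 + \frac{-79 + O}{O}$)
$21433 - p{\left(Q \right)} = 21433 - \left(2 - \frac{79}{-780}\right) = 21433 - \left(2 - - \frac{79}{780}\right) = 21433 - \left(2 + \frac{79}{780}\right) = 21433 - \frac{1639}{780} = \frac{16716101}{780}$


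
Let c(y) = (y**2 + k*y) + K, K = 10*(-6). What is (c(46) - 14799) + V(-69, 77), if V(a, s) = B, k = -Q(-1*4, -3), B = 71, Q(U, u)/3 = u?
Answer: -12258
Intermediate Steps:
Q(U, u) = 3*u
K = -60
k = 9 (k = -3*(-3) = -1*(-9) = 9)
V(a, s) = 71
c(y) = -60 + y**2 + 9*y (c(y) = (y**2 + 9*y) - 60 = -60 + y**2 + 9*y)
(c(46) - 14799) + V(-69, 77) = ((-60 + 46**2 + 9*46) - 14799) + 71 = ((-60 + 2116 + 414) - 14799) + 71 = (2470 - 14799) + 71 = -12329 + 71 = -12258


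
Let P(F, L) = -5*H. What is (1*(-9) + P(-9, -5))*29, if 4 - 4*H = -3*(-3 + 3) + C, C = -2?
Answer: -957/2 ≈ -478.50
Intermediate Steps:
H = 3/2 (H = 1 - (-3*(-3 + 3) - 2)/4 = 1 - (-3*0 - 2)/4 = 1 - (0 - 2)/4 = 1 - ¼*(-2) = 1 + ½ = 3/2 ≈ 1.5000)
P(F, L) = -15/2 (P(F, L) = -5*3/2 = -15/2)
(1*(-9) + P(-9, -5))*29 = (1*(-9) - 15/2)*29 = (-9 - 15/2)*29 = -33/2*29 = -957/2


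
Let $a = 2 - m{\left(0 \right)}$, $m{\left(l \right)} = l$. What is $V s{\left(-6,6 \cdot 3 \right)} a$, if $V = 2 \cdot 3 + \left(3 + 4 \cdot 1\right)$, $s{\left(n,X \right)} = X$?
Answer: $468$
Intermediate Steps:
$a = 2$ ($a = 2 - 0 = 2 + 0 = 2$)
$V = 13$ ($V = 6 + \left(3 + 4\right) = 6 + 7 = 13$)
$V s{\left(-6,6 \cdot 3 \right)} a = 13 \cdot 6 \cdot 3 \cdot 2 = 13 \cdot 18 \cdot 2 = 13 \cdot 36 = 468$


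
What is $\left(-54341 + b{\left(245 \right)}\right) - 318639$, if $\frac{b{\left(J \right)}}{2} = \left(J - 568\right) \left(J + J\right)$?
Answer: $-689520$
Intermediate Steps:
$b{\left(J \right)} = 4 J \left(-568 + J\right)$ ($b{\left(J \right)} = 2 \left(J - 568\right) \left(J + J\right) = 2 \left(-568 + J\right) 2 J = 2 \cdot 2 J \left(-568 + J\right) = 4 J \left(-568 + J\right)$)
$\left(-54341 + b{\left(245 \right)}\right) - 318639 = \left(-54341 + 4 \cdot 245 \left(-568 + 245\right)\right) - 318639 = \left(-54341 + 4 \cdot 245 \left(-323\right)\right) - 318639 = \left(-54341 - 316540\right) - 318639 = -370881 - 318639 = -689520$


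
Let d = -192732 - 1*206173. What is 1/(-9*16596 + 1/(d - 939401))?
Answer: -1338306/199894737385 ≈ -6.6951e-6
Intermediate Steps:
d = -398905 (d = -192732 - 206173 = -398905)
1/(-9*16596 + 1/(d - 939401)) = 1/(-9*16596 + 1/(-398905 - 939401)) = 1/(-149364 + 1/(-1338306)) = 1/(-149364 - 1/1338306) = 1/(-199894737385/1338306) = -1338306/199894737385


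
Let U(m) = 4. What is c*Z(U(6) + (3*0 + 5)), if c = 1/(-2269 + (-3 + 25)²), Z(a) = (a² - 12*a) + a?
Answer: 6/595 ≈ 0.010084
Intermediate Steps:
Z(a) = a² - 11*a
c = -1/1785 (c = 1/(-2269 + 22²) = 1/(-2269 + 484) = 1/(-1785) = -1/1785 ≈ -0.00056022)
c*Z(U(6) + (3*0 + 5)) = -(4 + (3*0 + 5))*(-11 + (4 + (3*0 + 5)))/1785 = -(4 + (0 + 5))*(-11 + (4 + (0 + 5)))/1785 = -(4 + 5)*(-11 + (4 + 5))/1785 = -3*(-11 + 9)/595 = -3*(-2)/595 = -1/1785*(-18) = 6/595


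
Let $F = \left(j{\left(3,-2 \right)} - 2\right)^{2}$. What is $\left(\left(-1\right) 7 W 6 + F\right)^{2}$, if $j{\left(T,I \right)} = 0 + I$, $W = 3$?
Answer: $12100$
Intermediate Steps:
$j{\left(T,I \right)} = I$
$F = 16$ ($F = \left(-2 - 2\right)^{2} = \left(-4\right)^{2} = 16$)
$\left(\left(-1\right) 7 W 6 + F\right)^{2} = \left(\left(-1\right) 7 \cdot 3 \cdot 6 + 16\right)^{2} = \left(\left(-7\right) 3 \cdot 6 + 16\right)^{2} = \left(\left(-21\right) 6 + 16\right)^{2} = \left(-126 + 16\right)^{2} = \left(-110\right)^{2} = 12100$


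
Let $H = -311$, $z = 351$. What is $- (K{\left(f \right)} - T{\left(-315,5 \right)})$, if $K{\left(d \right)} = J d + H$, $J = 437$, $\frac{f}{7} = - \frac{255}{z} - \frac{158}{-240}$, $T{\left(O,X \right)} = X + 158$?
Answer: $\frac{3194141}{4680} \approx 682.51$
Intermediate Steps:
$T{\left(O,X \right)} = 158 + X$
$f = - \frac{2233}{4680}$ ($f = 7 \left(- \frac{255}{351} - \frac{158}{-240}\right) = 7 \left(\left(-255\right) \frac{1}{351} - - \frac{79}{120}\right) = 7 \left(- \frac{85}{117} + \frac{79}{120}\right) = 7 \left(- \frac{319}{4680}\right) = - \frac{2233}{4680} \approx -0.47714$)
$K{\left(d \right)} = -311 + 437 d$ ($K{\left(d \right)} = 437 d - 311 = -311 + 437 d$)
$- (K{\left(f \right)} - T{\left(-315,5 \right)}) = - (\left(-311 + 437 \left(- \frac{2233}{4680}\right)\right) - \left(158 + 5\right)) = - (\left(-311 - \frac{975821}{4680}\right) - 163) = - (- \frac{2431301}{4680} - 163) = \left(-1\right) \left(- \frac{3194141}{4680}\right) = \frac{3194141}{4680}$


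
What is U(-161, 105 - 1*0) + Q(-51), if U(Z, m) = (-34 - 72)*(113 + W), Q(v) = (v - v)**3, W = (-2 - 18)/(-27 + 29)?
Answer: -10918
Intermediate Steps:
W = -10 (W = -20/2 = -20*1/2 = -10)
Q(v) = 0 (Q(v) = 0**3 = 0)
U(Z, m) = -10918 (U(Z, m) = (-34 - 72)*(113 - 10) = -106*103 = -10918)
U(-161, 105 - 1*0) + Q(-51) = -10918 + 0 = -10918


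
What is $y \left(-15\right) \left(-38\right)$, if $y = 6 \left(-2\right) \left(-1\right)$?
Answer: $6840$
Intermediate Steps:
$y = 12$ ($y = \left(-12\right) \left(-1\right) = 12$)
$y \left(-15\right) \left(-38\right) = 12 \left(-15\right) \left(-38\right) = \left(-180\right) \left(-38\right) = 6840$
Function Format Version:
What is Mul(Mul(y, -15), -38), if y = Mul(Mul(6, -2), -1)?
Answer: 6840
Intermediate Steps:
y = 12 (y = Mul(-12, -1) = 12)
Mul(Mul(y, -15), -38) = Mul(Mul(12, -15), -38) = Mul(-180, -38) = 6840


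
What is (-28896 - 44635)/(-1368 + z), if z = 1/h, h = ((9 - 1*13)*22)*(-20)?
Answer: 129414560/2407679 ≈ 53.751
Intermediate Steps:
h = 1760 (h = ((9 - 13)*22)*(-20) = -4*22*(-20) = -88*(-20) = 1760)
z = 1/1760 ≈ 0.00056818
(-28896 - 44635)/(-1368 + z) = (-28896 - 44635)/(-1368 + 1/1760) = -73531/(-2407679/1760) = -73531*(-1760/2407679) = 129414560/2407679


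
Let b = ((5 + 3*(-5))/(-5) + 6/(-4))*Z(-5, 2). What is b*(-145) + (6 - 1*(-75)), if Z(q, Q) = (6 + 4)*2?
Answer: -1369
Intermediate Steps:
Z(q, Q) = 20 (Z(q, Q) = 10*2 = 20)
b = 10 (b = ((5 + 3*(-5))/(-5) + 6/(-4))*20 = ((5 - 15)*(-1/5) + 6*(-1/4))*20 = (-10*(-1/5) - 3/2)*20 = (2 - 3/2)*20 = (1/2)*20 = 10)
b*(-145) + (6 - 1*(-75)) = 10*(-145) + (6 - 1*(-75)) = -1450 + (6 + 75) = -1450 + 81 = -1369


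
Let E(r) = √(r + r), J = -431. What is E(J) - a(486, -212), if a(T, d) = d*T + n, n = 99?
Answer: 102933 + I*√862 ≈ 1.0293e+5 + 29.36*I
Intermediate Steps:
a(T, d) = 99 + T*d (a(T, d) = d*T + 99 = T*d + 99 = 99 + T*d)
E(r) = √2*√r (E(r) = √(2*r) = √2*√r)
E(J) - a(486, -212) = √2*√(-431) - (99 + 486*(-212)) = √2*(I*√431) - (99 - 103032) = I*√862 - 1*(-102933) = I*√862 + 102933 = 102933 + I*√862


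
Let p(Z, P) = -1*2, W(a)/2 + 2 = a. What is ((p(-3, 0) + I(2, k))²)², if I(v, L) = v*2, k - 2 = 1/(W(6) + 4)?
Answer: 16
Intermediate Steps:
W(a) = -4 + 2*a
k = 25/12 (k = 2 + 1/((-4 + 2*6) + 4) = 2 + 1/((-4 + 12) + 4) = 2 + 1/(8 + 4) = 2 + 1/12 = 25/12 ≈ 2.0833)
p(Z, P) = -2
I(v, L) = 2*v
((p(-3, 0) + I(2, k))²)² = ((-2 + 2*2)²)² = ((-2 + 4)²)² = (2²)² = 4² = 16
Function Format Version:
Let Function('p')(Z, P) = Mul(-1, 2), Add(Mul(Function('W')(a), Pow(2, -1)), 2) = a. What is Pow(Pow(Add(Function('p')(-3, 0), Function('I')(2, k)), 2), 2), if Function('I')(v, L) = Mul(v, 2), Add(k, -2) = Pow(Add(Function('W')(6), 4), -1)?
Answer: 16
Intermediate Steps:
Function('W')(a) = Add(-4, Mul(2, a))
k = Rational(25, 12) (k = Add(2, Pow(Add(Add(-4, Mul(2, 6)), 4), -1)) = Add(2, Pow(Add(Add(-4, 12), 4), -1)) = Add(2, Pow(Add(8, 4), -1)) = Add(2, Pow(12, -1)) = Add(2, Rational(1, 12)) = Rational(25, 12) ≈ 2.0833)
Function('p')(Z, P) = -2
Function('I')(v, L) = Mul(2, v)
Pow(Pow(Add(Function('p')(-3, 0), Function('I')(2, k)), 2), 2) = Pow(Pow(Add(-2, Mul(2, 2)), 2), 2) = Pow(Pow(Add(-2, 4), 2), 2) = Pow(Pow(2, 2), 2) = Pow(4, 2) = 16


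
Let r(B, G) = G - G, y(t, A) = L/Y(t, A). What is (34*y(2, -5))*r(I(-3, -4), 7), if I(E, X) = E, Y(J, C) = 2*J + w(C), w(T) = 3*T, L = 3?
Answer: 0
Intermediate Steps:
Y(J, C) = 2*J + 3*C
y(t, A) = 3/(2*t + 3*A)
r(B, G) = 0
(34*y(2, -5))*r(I(-3, -4), 7) = (34*(3/(2*2 + 3*(-5))))*0 = (34*(3/(4 - 15)))*0 = (34*(3/(-11)))*0 = (34*(3*(-1/11)))*0 = (34*(-3/11))*0 = -102/11*0 = 0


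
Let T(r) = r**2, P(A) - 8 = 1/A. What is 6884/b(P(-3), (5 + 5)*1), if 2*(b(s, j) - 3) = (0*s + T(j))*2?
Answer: 6884/103 ≈ 66.835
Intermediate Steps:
P(A) = 8 + 1/A
b(s, j) = 3 + j**2 (b(s, j) = 3 + ((0*s + j**2)*2)/2 = 3 + ((0 + j**2)*2)/2 = 3 + (j**2*2)/2 = 3 + (2*j**2)/2 = 3 + j**2)
6884/b(P(-3), (5 + 5)*1) = 6884/(3 + ((5 + 5)*1)**2) = 6884/(3 + (10*1)**2) = 6884/(3 + 10**2) = 6884/(3 + 100) = 6884/103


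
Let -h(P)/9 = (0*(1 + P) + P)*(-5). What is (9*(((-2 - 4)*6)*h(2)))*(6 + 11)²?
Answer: -8427240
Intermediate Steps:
h(P) = 45*P (h(P) = -9*(0*(1 + P) + P)*(-5) = -9*(0 + P)*(-5) = -9*P*(-5) = -(-45)*P = 45*P)
(9*(((-2 - 4)*6)*h(2)))*(6 + 11)² = (9*(((-2 - 4)*6)*(45*2)))*(6 + 11)² = (9*(-6*6*90))*17² = (9*(-36*90))*289 = (9*(-3240))*289 = -29160*289 = -8427240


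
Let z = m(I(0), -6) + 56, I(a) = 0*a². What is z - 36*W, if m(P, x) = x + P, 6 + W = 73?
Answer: -2362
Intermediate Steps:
I(a) = 0
W = 67 (W = -6 + 73 = 67)
m(P, x) = P + x
z = 50 (z = (0 - 6) + 56 = -6 + 56 = 50)
z - 36*W = 50 - 36*67 = 50 - 2412 = -2362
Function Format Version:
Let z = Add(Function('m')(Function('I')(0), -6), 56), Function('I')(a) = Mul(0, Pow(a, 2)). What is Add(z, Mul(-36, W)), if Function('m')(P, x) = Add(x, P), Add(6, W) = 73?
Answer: -2362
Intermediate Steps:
Function('I')(a) = 0
W = 67 (W = Add(-6, 73) = 67)
Function('m')(P, x) = Add(P, x)
z = 50 (z = Add(Add(0, -6), 56) = Add(-6, 56) = 50)
Add(z, Mul(-36, W)) = Add(50, Mul(-36, 67)) = Add(50, -2412) = -2362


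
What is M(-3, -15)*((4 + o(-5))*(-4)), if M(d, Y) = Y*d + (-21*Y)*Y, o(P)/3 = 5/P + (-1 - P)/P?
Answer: -26208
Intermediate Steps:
o(P) = 15/P + 3*(-1 - P)/P (o(P) = 3*(5/P + (-1 - P)/P) = 15/P + 3*(-1 - P)/P)
M(d, Y) = -21*Y² + Y*d (M(d, Y) = Y*d - 21*Y² = -21*Y² + Y*d)
M(-3, -15)*((4 + o(-5))*(-4)) = (-15*(-3 - 21*(-15)))*((4 + (-3 + 12/(-5)))*(-4)) = (-15*(-3 + 315))*((4 + (-3 + 12*(-⅕)))*(-4)) = (-15*312)*((4 + (-3 - 12/5))*(-4)) = -4680*(4 - 27/5)*(-4) = -(-6552)*(-4) = -4680*28/5 = -26208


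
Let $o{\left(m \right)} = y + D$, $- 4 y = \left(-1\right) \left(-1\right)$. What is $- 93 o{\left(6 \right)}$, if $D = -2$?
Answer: $\frac{837}{4} \approx 209.25$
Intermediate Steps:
$y = - \frac{1}{4}$ ($y = - \frac{\left(-1\right) \left(-1\right)}{4} = \left(- \frac{1}{4}\right) 1 = - \frac{1}{4} \approx -0.25$)
$o{\left(m \right)} = - \frac{9}{4}$ ($o{\left(m \right)} = - \frac{1}{4} - 2 = - \frac{9}{4}$)
$- 93 o{\left(6 \right)} = \left(-93\right) \left(- \frac{9}{4}\right) = \frac{837}{4}$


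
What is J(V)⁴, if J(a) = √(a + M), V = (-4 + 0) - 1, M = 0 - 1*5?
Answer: 100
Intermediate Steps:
M = -5 (M = 0 - 5 = -5)
V = -5 (V = -4 - 1 = -5)
J(a) = √(-5 + a) (J(a) = √(a - 5) = √(-5 + a))
J(V)⁴ = (√(-5 - 5))⁴ = (√(-10))⁴ = (I*√10)⁴ = 100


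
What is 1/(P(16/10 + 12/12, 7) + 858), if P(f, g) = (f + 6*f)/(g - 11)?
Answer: 20/17069 ≈ 0.0011717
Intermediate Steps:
P(f, g) = 7*f/(-11 + g) (P(f, g) = (7*f)/(-11 + g) = 7*f/(-11 + g))
1/(P(16/10 + 12/12, 7) + 858) = 1/(7*(16/10 + 12/12)/(-11 + 7) + 858) = 1/(7*(16*(⅒) + 12*(1/12))/(-4) + 858) = 1/(7*(8/5 + 1)*(-¼) + 858) = 1/(7*(13/5)*(-¼) + 858) = 1/(-91/20 + 858) = 1/(17069/20) = 20/17069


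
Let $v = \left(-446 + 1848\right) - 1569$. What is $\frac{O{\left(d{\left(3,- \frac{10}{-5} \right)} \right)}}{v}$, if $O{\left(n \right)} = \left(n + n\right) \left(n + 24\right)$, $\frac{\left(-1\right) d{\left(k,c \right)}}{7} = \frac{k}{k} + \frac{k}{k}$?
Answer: $\frac{280}{167} \approx 1.6766$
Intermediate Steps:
$d{\left(k,c \right)} = -14$ ($d{\left(k,c \right)} = - 7 \left(\frac{k}{k} + \frac{k}{k}\right) = - 7 \left(1 + 1\right) = \left(-7\right) 2 = -14$)
$v = -167$ ($v = 1402 - 1569 = -167$)
$O{\left(n \right)} = 2 n \left(24 + n\right)$
$\frac{O{\left(d{\left(3,- \frac{10}{-5} \right)} \right)}}{v} = \frac{2 \left(-14\right) \left(24 - 14\right)}{-167} = 2 \left(-14\right) 10 \left(- \frac{1}{167}\right) = \left(-280\right) \left(- \frac{1}{167}\right) = \frac{280}{167}$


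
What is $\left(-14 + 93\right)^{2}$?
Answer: $6241$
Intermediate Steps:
$\left(-14 + 93\right)^{2} = 79^{2} = 6241$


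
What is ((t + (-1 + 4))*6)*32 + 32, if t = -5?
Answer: -352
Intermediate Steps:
((t + (-1 + 4))*6)*32 + 32 = ((-5 + (-1 + 4))*6)*32 + 32 = ((-5 + 3)*6)*32 + 32 = -2*6*32 + 32 = -12*32 + 32 = -384 + 32 = -352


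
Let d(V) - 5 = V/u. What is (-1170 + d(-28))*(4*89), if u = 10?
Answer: -2078684/5 ≈ -4.1574e+5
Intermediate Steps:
d(V) = 5 + V/10
(-1170 + d(-28))*(4*89) = (-1170 + (5 + (⅒)*(-28)))*(4*89) = (-1170 + (5 - 14/5))*356 = (-1170 + 11/5)*356 = -5839/5*356 = -2078684/5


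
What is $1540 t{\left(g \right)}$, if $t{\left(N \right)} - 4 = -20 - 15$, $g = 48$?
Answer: $-47740$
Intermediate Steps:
$t{\left(N \right)} = -31$ ($t{\left(N \right)} = 4 - 35 = -31$)
$1540 t{\left(g \right)} = 1540 \left(-31\right) = -47740$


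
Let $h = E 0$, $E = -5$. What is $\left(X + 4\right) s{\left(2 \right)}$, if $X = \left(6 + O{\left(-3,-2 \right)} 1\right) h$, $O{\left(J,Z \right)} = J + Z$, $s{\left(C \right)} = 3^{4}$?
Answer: $324$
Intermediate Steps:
$s{\left(C \right)} = 81$
$h = 0$ ($h = \left(-5\right) 0 = 0$)
$X = 0$ ($X = \left(6 + \left(-3 - 2\right) 1\right) 0 = \left(6 - 5\right) 0 = 1 \cdot 0 = 0$)
$\left(X + 4\right) s{\left(2 \right)} = \left(0 + 4\right) 81 = 4 \cdot 81 = 324$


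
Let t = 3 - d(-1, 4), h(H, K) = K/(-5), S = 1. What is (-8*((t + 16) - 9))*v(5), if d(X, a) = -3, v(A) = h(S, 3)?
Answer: 312/5 ≈ 62.400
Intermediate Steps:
h(H, K) = -K/5 (h(H, K) = K*(-1/5) = -K/5)
v(A) = -3/5 (v(A) = -1/5*3 = -3/5)
t = 6 (t = 3 - 1*(-3) = 3 + 3 = 6)
(-8*((t + 16) - 9))*v(5) = -8*((6 + 16) - 9)*(-3/5) = -8*(22 - 9)*(-3/5) = -8*13*(-3/5) = -104*(-3/5) = 312/5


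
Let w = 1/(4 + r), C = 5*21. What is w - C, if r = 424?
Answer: -44939/428 ≈ -105.00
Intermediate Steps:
C = 105
w = 1/428 (w = 1/(4 + 424) = 1/428 ≈ 0.0023364)
w - C = 1/428 - 1*105 = 1/428 - 105 = -44939/428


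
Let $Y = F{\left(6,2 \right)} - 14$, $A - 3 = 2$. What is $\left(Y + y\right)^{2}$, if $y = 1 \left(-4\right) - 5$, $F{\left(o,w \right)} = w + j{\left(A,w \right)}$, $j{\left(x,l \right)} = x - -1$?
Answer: $225$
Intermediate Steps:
$A = 5$ ($A = 3 + 2 = 5$)
$j{\left(x,l \right)} = 1 + x$ ($j{\left(x,l \right)} = x + 1 = 1 + x$)
$F{\left(o,w \right)} = 6 + w$ ($F{\left(o,w \right)} = w + \left(1 + 5\right) = w + 6 = 6 + w$)
$y = -9$ ($y = -4 - 5 = -9$)
$Y = -6$ ($Y = \left(6 + 2\right) - 14 = 8 - 14 = -6$)
$\left(Y + y\right)^{2} = \left(-6 - 9\right)^{2} = \left(-15\right)^{2} = 225$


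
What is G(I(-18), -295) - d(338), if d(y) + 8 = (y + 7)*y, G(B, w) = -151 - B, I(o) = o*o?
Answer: -117077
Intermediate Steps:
I(o) = o**2
d(y) = -8 + y*(7 + y) (d(y) = -8 + (y + 7)*y = -8 + (7 + y)*y = -8 + y*(7 + y))
G(I(-18), -295) - d(338) = (-151 - 1*(-18)**2) - (-8 + 338**2 + 7*338) = (-151 - 1*324) - (-8 + 114244 + 2366) = (-151 - 324) - 1*116602 = -475 - 116602 = -117077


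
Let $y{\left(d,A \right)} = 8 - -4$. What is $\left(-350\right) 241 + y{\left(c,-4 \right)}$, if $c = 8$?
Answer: $-84338$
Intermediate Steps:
$y{\left(d,A \right)} = 12$ ($y{\left(d,A \right)} = 8 + 4 = 12$)
$\left(-350\right) 241 + y{\left(c,-4 \right)} = \left(-350\right) 241 + 12 = -84350 + 12 = -84338$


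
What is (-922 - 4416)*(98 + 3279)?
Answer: -18026426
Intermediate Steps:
(-922 - 4416)*(98 + 3279) = -5338*3377 = -18026426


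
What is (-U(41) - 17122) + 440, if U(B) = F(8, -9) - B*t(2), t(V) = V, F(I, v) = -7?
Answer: -16593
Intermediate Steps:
U(B) = -7 - 2*B (U(B) = -7 - B*2 = -7 - 2*B)
(-U(41) - 17122) + 440 = (-(-7 - 2*41) - 17122) + 440 = (-(-7 - 82) - 17122) + 440 = (-1*(-89) - 17122) + 440 = (89 - 17122) + 440 = -17033 + 440 = -16593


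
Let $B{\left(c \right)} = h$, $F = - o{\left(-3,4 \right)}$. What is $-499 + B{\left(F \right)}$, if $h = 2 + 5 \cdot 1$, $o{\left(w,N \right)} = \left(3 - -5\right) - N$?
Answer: $-492$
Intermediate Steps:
$o{\left(w,N \right)} = 8 - N$ ($o{\left(w,N \right)} = \left(3 + 5\right) - N = 8 - N$)
$F = -4$ ($F = - (8 - 4) = \left(-1\right) 4 = -4$)
$h = 7$ ($h = 2 + 5 = 7$)
$B{\left(c \right)} = 7$
$-499 + B{\left(F \right)} = -499 + 7 = -492$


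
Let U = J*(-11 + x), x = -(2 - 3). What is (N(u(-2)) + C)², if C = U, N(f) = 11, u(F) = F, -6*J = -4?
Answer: 169/9 ≈ 18.778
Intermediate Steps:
J = ⅔ (J = -⅙*(-4) = ⅔ ≈ 0.66667)
x = 1 (x = -1*(-1) = 1)
U = -20/3 (U = 2*(-11 + 1)/3 = (⅔)*(-10) = -20/3 ≈ -6.6667)
C = -20/3 ≈ -6.6667
(N(u(-2)) + C)² = (11 - 20/3)² = (13/3)² = 169/9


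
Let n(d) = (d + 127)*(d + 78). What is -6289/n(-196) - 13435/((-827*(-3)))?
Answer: -41663593/6733434 ≈ -6.1876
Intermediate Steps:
n(d) = (78 + d)*(127 + d) (n(d) = (127 + d)*(78 + d) = (78 + d)*(127 + d))
-6289/n(-196) - 13435/((-827*(-3))) = -6289/(9906 + (-196)² + 205*(-196)) - 13435/((-827*(-3))) = -6289/(9906 + 38416 - 40180) - 13435/2481 = -6289/8142 - 13435*1/2481 = -6289*1/8142 - 13435/2481 = -6289/8142 - 13435/2481 = -41663593/6733434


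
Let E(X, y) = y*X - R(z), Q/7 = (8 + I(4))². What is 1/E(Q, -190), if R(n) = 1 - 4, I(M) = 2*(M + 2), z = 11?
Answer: -1/531997 ≈ -1.8797e-6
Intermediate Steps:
I(M) = 4 + 2*M (I(M) = 2*(2 + M) = 4 + 2*M)
R(n) = -3
Q = 2800 (Q = 7*(8 + (4 + 2*4))² = 7*(8 + (4 + 8))² = 7*(8 + 12)² = 7*20² = 7*400 = 2800)
E(X, y) = 3 + X*y (E(X, y) = y*X - 1*(-3) = X*y + 3 = 3 + X*y)
1/E(Q, -190) = 1/(3 + 2800*(-190)) = 1/(3 - 532000) = 1/(-531997) = -1/531997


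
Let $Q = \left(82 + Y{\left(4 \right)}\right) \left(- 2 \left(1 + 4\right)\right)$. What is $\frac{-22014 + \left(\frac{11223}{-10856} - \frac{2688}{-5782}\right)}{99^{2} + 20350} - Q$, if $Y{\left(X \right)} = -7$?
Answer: $\frac{1716753162879}{2291234792} \approx 749.27$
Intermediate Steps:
$Q = -750$ ($Q = \left(82 - 7\right) \left(- 2 \left(1 + 4\right)\right) = 75 \left(\left(-2\right) 5\right) = 75 \left(-10\right) = -750$)
$\frac{-22014 + \left(\frac{11223}{-10856} - \frac{2688}{-5782}\right)}{99^{2} + 20350} - Q = \frac{-22014 + \left(\frac{11223}{-10856} - \frac{2688}{-5782}\right)}{99^{2} + 20350} - -750 = \frac{-22014 + \left(11223 \left(- \frac{1}{10856}\right) - - \frac{192}{413}\right)}{9801 + 20350} + 750 = \frac{-22014 + \left(- \frac{11223}{10856} + \frac{192}{413}\right)}{30151} + 750 = \left(-22014 - \frac{43233}{75992}\right) \frac{1}{30151} + 750 = \left(- \frac{1672931121}{75992}\right) \frac{1}{30151} + 750 = - \frac{1672931121}{2291234792} + 750 = \frac{1716753162879}{2291234792}$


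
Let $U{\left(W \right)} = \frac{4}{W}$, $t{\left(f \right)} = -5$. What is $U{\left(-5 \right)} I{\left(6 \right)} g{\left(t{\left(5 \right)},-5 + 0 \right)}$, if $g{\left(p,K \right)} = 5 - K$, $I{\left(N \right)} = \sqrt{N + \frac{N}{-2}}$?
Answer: $- 8 \sqrt{3} \approx -13.856$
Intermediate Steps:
$I{\left(N \right)} = \frac{\sqrt{2} \sqrt{N}}{2}$ ($I{\left(N \right)} = \sqrt{N + N \left(- \frac{1}{2}\right)} = \sqrt{N - \frac{N}{2}} = \sqrt{\frac{N}{2}} = \frac{\sqrt{2} \sqrt{N}}{2}$)
$U{\left(-5 \right)} I{\left(6 \right)} g{\left(t{\left(5 \right)},-5 + 0 \right)} = \frac{4}{-5} \frac{\sqrt{2} \sqrt{6}}{2} \left(5 - \left(-5 + 0\right)\right) = 4 \left(- \frac{1}{5}\right) \sqrt{3} \left(5 - -5\right) = - \frac{4 \sqrt{3}}{5} \left(5 + 5\right) = - \frac{4 \sqrt{3}}{5} \cdot 10 = - 8 \sqrt{3}$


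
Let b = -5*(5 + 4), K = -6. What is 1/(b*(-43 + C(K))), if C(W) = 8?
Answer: 1/1575 ≈ 0.00063492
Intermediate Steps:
b = -45 (b = -5*9 = -45)
1/(b*(-43 + C(K))) = 1/(-45*(-43 + 8)) = 1/(-45*(-35)) = 1/1575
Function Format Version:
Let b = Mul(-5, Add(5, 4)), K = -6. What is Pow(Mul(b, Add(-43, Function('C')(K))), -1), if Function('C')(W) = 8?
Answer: Rational(1, 1575) ≈ 0.00063492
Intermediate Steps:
b = -45 (b = Mul(-5, 9) = -45)
Pow(Mul(b, Add(-43, Function('C')(K))), -1) = Pow(Mul(-45, Add(-43, 8)), -1) = Pow(Mul(-45, -35), -1) = Pow(1575, -1) = Rational(1, 1575)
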